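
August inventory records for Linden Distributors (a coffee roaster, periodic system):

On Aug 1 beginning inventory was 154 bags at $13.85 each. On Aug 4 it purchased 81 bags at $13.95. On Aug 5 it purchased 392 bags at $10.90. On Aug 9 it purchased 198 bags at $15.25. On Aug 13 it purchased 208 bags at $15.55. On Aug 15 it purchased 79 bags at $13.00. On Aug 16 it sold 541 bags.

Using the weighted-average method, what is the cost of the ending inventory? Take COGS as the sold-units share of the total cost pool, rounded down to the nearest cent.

Ending inventory = $7,608.14

Aug 16, sell 541: 541/1112 × $14,816.55 → $7,208.41
Ending inventory (cost pool remaining) = $7,608.14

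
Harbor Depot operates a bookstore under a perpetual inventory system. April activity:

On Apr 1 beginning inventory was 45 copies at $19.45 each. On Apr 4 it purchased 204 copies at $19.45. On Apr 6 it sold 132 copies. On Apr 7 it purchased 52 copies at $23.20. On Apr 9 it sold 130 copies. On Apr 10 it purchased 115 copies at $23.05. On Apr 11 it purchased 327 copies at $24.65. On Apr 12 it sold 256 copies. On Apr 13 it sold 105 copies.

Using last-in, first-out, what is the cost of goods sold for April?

Apr 6, 132 sold [LIFO — newest first]: 132 @ $19.45 = $2,567.40
Apr 9, 130 sold [LIFO — newest first]: 52 @ $23.20 + 72 @ $19.45 + 6 @ $19.45 = $2,723.50
Apr 12, 256 sold [LIFO — newest first]: 256 @ $24.65 = $6,310.40
Apr 13, 105 sold [LIFO — newest first]: 71 @ $24.65 + 34 @ $23.05 = $2,533.85
Total COGS = $2,567.40 + $2,723.50 + $6,310.40 + $2,533.85 = $14,135.15
Ending inventory: 39 @ $19.45 + 81 @ $23.05 = $2,625.60
Check: goods available $16,760.75 = COGS $14,135.15 + ending $2,625.60

COGS = $14,135.15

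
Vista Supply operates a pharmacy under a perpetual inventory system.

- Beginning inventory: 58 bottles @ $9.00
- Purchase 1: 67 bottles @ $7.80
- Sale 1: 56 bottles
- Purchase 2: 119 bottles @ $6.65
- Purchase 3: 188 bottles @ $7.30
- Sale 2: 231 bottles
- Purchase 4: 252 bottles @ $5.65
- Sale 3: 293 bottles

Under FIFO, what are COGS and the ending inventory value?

Sale 1 (56) [FIFO — oldest first]: 56 @ $9.00 = $504.00
Sale 2 (231) [FIFO — oldest first]: 2 @ $9.00 + 67 @ $7.80 + 119 @ $6.65 + 43 @ $7.30 = $1,645.85
Sale 3 (293) [FIFO — oldest first]: 145 @ $7.30 + 148 @ $5.65 = $1,894.70
Total COGS = $504.00 + $1,645.85 + $1,894.70 = $4,044.55
Ending inventory: 104 @ $5.65 = $587.60

COGS = $4,044.55; ending inventory = $587.60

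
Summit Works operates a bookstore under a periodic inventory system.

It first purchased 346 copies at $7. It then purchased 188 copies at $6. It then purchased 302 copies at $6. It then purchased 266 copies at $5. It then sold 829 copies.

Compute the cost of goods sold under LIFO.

COGS = $4,781

Sale 1 (829) [LIFO — newest first]: 266 @ $5 + 302 @ $6 + 188 @ $6 + 73 @ $7 = $4,781
Ending inventory: 273 @ $7 = $1,911
Check: goods available $6,692 = COGS $4,781 + ending $1,911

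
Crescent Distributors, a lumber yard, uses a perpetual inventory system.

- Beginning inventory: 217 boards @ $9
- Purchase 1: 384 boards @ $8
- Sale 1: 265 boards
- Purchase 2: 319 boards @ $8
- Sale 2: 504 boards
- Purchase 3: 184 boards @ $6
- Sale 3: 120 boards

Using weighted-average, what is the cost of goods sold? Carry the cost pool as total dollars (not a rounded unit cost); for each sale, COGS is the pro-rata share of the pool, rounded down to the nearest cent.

COGS = $7,179.22

After Beginning: 217 on hand, pool $1,953.00 (≈ $9.0000 each)
After Purchase 1: 601 on hand, pool $5,025.00 (≈ $8.3611 each)
Sale 1, sell 265: 265/601 × $5,025.00 → $2,215.68
After Purchase 2: 655 on hand, pool $5,361.32 (≈ $8.1852 each)
Sale 2, sell 504: 504/655 × $5,361.32 → $4,125.35
After Purchase 3: 335 on hand, pool $2,339.97 (≈ $6.9850 each)
Sale 3, sell 120: 120/335 × $2,339.97 → $838.19
Total COGS = $2,215.68 + $4,125.35 + $838.19 = $7,179.22
Ending inventory (cost pool remaining) = $1,501.78
Check: goods available $8,681.00 = COGS $7,179.22 + ending $1,501.78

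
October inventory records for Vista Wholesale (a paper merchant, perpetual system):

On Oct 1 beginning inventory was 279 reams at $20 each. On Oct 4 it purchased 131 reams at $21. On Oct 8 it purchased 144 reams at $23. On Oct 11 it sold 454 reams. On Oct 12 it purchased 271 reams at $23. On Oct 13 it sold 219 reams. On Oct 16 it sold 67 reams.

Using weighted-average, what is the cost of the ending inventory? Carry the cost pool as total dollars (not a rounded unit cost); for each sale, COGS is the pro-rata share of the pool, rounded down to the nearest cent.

After Oct 1: 279 on hand, pool $5,580.00 (≈ $20.0000 each)
After Oct 4: 410 on hand, pool $8,331.00 (≈ $20.3195 each)
After Oct 8: 554 on hand, pool $11,643.00 (≈ $21.0162 each)
Oct 11, sell 454: 454/554 × $11,643.00 → $9,541.37
After Oct 12: 371 on hand, pool $8,334.63 (≈ $22.4653 each)
Oct 13, sell 219: 219/371 × $8,334.63 → $4,919.90
Oct 16, sell 67: 67/152 × $3,414.73 → $1,505.17
Total COGS = $9,541.37 + $4,919.90 + $1,505.17 = $15,966.44
Ending inventory (cost pool remaining) = $1,909.56

Ending inventory = $1,909.56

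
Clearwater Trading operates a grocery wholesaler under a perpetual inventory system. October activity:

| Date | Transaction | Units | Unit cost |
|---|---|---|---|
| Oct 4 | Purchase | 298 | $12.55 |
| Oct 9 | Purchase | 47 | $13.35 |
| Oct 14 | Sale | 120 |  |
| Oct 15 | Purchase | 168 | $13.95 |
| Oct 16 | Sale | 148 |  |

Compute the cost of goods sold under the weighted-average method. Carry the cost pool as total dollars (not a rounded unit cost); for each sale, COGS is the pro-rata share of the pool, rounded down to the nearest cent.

After Oct 4: 298 on hand, pool $3,739.90 (≈ $12.5500 each)
After Oct 9: 345 on hand, pool $4,367.35 (≈ $12.6590 each)
Oct 14, sell 120: 120/345 × $4,367.35 → $1,519.07
After Oct 15: 393 on hand, pool $5,191.88 (≈ $13.2109 each)
Oct 16, sell 148: 148/393 × $5,191.88 → $1,955.21
Total COGS = $1,519.07 + $1,955.21 = $3,474.28
Ending inventory (cost pool remaining) = $3,236.67

COGS = $3,474.28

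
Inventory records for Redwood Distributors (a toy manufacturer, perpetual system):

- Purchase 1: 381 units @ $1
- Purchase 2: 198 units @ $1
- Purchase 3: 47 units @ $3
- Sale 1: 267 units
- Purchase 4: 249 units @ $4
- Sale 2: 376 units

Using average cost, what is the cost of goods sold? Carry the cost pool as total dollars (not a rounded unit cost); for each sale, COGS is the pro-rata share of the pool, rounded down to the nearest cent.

COGS = $1,178.38

After Purchase 1: 381 on hand, pool $381.00 (≈ $1.0000 each)
After Purchase 2: 579 on hand, pool $579.00 (≈ $1.0000 each)
After Purchase 3: 626 on hand, pool $720.00 (≈ $1.1502 each)
Sale 1, sell 267: 267/626 × $720.00 → $307.09
After Purchase 4: 608 on hand, pool $1,408.91 (≈ $2.3173 each)
Sale 2, sell 376: 376/608 × $1,408.91 → $871.29
Total COGS = $307.09 + $871.29 = $1,178.38
Ending inventory (cost pool remaining) = $537.62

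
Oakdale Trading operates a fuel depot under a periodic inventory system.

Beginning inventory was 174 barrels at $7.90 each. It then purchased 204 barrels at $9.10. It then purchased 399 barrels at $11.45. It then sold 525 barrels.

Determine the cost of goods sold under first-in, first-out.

Sale 1 (525) [FIFO — oldest first]: 174 @ $7.90 + 204 @ $9.10 + 147 @ $11.45 = $4,914.15
Ending inventory: 252 @ $11.45 = $2,885.40

COGS = $4,914.15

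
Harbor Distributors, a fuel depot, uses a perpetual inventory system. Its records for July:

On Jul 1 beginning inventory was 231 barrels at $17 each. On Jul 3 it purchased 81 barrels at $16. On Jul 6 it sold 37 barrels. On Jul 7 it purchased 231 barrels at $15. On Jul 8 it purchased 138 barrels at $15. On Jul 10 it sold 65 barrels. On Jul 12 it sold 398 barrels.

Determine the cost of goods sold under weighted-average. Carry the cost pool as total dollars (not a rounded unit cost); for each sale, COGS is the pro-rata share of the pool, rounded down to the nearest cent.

After Jul 1: 231 on hand, pool $3,927.00 (≈ $17.0000 each)
After Jul 3: 312 on hand, pool $5,223.00 (≈ $16.7404 each)
Jul 6, sell 37: 37/312 × $5,223.00 → $619.39
After Jul 7: 506 on hand, pool $8,068.61 (≈ $15.9459 each)
After Jul 8: 644 on hand, pool $10,138.61 (≈ $15.7432 each)
Jul 10, sell 65: 65/644 × $10,138.61 → $1,023.30
Jul 12, sell 398: 398/579 × $9,115.31 → $6,265.79
Total COGS = $619.39 + $1,023.30 + $6,265.79 = $7,908.48
Ending inventory (cost pool remaining) = $2,849.52
Check: goods available $10,758.00 = COGS $7,908.48 + ending $2,849.52

COGS = $7,908.48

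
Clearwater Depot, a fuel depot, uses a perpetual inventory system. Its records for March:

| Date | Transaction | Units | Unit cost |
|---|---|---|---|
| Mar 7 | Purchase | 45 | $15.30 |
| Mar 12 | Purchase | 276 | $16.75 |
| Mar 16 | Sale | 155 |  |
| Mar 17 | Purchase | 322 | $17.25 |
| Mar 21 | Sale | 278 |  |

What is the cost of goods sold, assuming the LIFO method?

Mar 16, 155 sold [LIFO — newest first]: 155 @ $16.75 = $2,596.25
Mar 21, 278 sold [LIFO — newest first]: 278 @ $17.25 = $4,795.50
Total COGS = $2,596.25 + $4,795.50 = $7,391.75
Ending inventory: 45 @ $15.30 + 121 @ $16.75 + 44 @ $17.25 = $3,474.25

COGS = $7,391.75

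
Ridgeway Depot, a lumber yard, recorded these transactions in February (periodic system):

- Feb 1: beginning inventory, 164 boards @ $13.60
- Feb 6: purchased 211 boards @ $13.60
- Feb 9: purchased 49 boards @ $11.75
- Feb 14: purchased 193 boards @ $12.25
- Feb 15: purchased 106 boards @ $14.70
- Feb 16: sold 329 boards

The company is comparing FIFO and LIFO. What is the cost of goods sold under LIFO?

COGS = $4,274.95

FIFO COGS: 164 @ $13.60 + 165 @ $13.60 = $4,474.40
LIFO COGS: 106 @ $14.70 + 193 @ $12.25 + 30 @ $11.75 = $4,274.95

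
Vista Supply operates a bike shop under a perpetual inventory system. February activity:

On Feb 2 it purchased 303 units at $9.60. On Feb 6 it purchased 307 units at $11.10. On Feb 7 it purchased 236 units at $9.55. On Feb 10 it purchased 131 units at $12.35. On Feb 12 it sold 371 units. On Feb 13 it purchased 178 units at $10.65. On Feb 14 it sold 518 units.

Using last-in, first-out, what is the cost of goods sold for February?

Feb 12, 371 sold [LIFO — newest first]: 131 @ $12.35 + 236 @ $9.55 + 4 @ $11.10 = $3,916.05
Feb 14, 518 sold [LIFO — newest first]: 178 @ $10.65 + 303 @ $11.10 + 37 @ $9.60 = $5,614.20
Total COGS = $3,916.05 + $5,614.20 = $9,530.25
Ending inventory: 266 @ $9.60 = $2,553.60
Check: goods available $12,083.85 = COGS $9,530.25 + ending $2,553.60

COGS = $9,530.25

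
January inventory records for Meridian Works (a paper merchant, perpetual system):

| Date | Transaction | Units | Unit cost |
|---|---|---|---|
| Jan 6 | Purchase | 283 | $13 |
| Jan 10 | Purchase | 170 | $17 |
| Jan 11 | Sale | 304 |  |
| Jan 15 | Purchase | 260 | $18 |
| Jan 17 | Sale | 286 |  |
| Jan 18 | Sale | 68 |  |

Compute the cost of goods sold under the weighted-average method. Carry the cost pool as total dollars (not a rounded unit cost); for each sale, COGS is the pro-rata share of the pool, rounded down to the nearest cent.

After Jan 6: 283 on hand, pool $3,679.00 (≈ $13.0000 each)
After Jan 10: 453 on hand, pool $6,569.00 (≈ $14.5011 each)
Jan 11, sell 304: 304/453 × $6,569.00 → $4,408.33
After Jan 15: 409 on hand, pool $6,840.67 (≈ $16.7254 each)
Jan 17, sell 286: 286/409 × $6,840.67 → $4,783.45
Jan 18, sell 68: 68/123 × $2,057.22 → $1,137.32
Total COGS = $4,408.33 + $4,783.45 + $1,137.32 = $10,329.10
Ending inventory (cost pool remaining) = $919.90

COGS = $10,329.10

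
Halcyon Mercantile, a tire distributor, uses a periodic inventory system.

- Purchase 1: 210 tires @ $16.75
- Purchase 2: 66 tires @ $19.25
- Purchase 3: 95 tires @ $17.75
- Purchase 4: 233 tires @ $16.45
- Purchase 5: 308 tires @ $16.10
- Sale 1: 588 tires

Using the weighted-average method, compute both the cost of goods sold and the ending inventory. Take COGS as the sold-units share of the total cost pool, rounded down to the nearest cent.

Sale 1, sell 588: 588/912 × $15,265.90 → $9,842.48
Ending inventory (cost pool remaining) = $5,423.42

COGS = $9,842.48; ending inventory = $5,423.42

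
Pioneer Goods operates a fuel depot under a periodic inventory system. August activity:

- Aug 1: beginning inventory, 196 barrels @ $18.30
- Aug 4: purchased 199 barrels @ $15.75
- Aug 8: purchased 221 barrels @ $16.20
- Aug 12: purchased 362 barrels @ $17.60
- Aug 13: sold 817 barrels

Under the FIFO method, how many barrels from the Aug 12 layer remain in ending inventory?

Aug 13, 817 sold [FIFO — oldest first]: 196 @ $18.30 + 199 @ $15.75 + 221 @ $16.20 + 201 @ $17.60 = $13,838.85
Ending inventory: 161 @ $17.60 = $2,833.60
Check: goods available $16,672.45 = COGS $13,838.85 + ending $2,833.60

161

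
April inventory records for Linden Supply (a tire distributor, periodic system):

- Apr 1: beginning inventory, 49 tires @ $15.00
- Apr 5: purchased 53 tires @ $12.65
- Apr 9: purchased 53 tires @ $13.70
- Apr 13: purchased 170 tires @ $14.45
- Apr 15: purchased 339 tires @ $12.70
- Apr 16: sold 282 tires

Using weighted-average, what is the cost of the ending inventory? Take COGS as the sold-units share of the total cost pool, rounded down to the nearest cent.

Apr 16, sell 282: 282/664 × $8,893.35 → $3,776.99
Ending inventory (cost pool remaining) = $5,116.36
Check: goods available $8,893.35 = COGS $3,776.99 + ending $5,116.36

Ending inventory = $5,116.36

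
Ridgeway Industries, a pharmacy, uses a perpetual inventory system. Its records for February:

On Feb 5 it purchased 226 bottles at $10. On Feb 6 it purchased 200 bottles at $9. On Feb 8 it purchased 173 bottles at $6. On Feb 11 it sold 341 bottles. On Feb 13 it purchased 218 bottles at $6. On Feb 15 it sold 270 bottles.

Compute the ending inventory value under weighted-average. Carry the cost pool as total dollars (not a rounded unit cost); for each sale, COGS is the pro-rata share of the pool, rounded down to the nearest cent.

After Feb 5: 226 on hand, pool $2,260.00 (≈ $10.0000 each)
After Feb 6: 426 on hand, pool $4,060.00 (≈ $9.5305 each)
After Feb 8: 599 on hand, pool $5,098.00 (≈ $8.5109 each)
Feb 11, sell 341: 341/599 × $5,098.00 → $2,902.20
After Feb 13: 476 on hand, pool $3,503.80 (≈ $7.3609 each)
Feb 15, sell 270: 270/476 × $3,503.80 → $1,987.44
Total COGS = $2,902.20 + $1,987.44 = $4,889.64
Ending inventory (cost pool remaining) = $1,516.36
Check: goods available $6,406.00 = COGS $4,889.64 + ending $1,516.36

Ending inventory = $1,516.36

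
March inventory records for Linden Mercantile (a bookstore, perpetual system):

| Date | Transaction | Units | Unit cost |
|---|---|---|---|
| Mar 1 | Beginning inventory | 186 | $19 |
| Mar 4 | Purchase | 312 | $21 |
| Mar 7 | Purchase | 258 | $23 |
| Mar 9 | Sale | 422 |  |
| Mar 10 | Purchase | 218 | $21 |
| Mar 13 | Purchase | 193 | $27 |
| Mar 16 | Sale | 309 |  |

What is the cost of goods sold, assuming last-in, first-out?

Mar 9, 422 sold [LIFO — newest first]: 258 @ $23 + 164 @ $21 = $9,378
Mar 16, 309 sold [LIFO — newest first]: 193 @ $27 + 116 @ $21 = $7,647
Total COGS = $9,378 + $7,647 = $17,025
Ending inventory: 186 @ $19 + 148 @ $21 + 102 @ $21 = $8,784

COGS = $17,025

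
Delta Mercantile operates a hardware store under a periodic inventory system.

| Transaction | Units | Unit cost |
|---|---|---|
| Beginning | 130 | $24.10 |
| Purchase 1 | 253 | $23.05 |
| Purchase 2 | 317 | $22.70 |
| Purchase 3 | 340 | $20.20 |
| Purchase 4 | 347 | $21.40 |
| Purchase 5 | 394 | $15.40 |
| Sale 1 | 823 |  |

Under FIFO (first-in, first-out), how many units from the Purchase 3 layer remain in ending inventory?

217

Sale 1 (823) [FIFO — oldest first]: 130 @ $24.10 + 253 @ $23.05 + 317 @ $22.70 + 123 @ $20.20 = $18,645.15
Ending inventory: 217 @ $20.20 + 347 @ $21.40 + 394 @ $15.40 = $17,876.80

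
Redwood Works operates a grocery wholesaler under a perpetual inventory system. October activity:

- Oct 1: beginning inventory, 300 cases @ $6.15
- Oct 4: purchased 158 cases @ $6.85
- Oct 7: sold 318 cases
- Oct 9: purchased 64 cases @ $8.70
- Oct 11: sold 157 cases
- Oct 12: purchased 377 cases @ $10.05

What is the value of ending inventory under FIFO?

Ending inventory = $4,197.75

Oct 7, 318 sold [FIFO — oldest first]: 300 @ $6.15 + 18 @ $6.85 = $1,968.30
Oct 11, 157 sold [FIFO — oldest first]: 140 @ $6.85 + 17 @ $8.70 = $1,106.90
Total COGS = $1,968.30 + $1,106.90 = $3,075.20
Ending inventory: 47 @ $8.70 + 377 @ $10.05 = $4,197.75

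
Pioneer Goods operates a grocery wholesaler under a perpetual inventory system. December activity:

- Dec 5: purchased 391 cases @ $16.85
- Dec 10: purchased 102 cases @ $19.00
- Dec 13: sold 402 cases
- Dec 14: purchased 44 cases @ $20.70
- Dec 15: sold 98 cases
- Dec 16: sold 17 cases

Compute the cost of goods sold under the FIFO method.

Dec 13, 402 sold [FIFO — oldest first]: 391 @ $16.85 + 11 @ $19.00 = $6,797.35
Dec 15, 98 sold [FIFO — oldest first]: 91 @ $19.00 + 7 @ $20.70 = $1,873.90
Dec 16, 17 sold [FIFO — oldest first]: 17 @ $20.70 = $351.90
Total COGS = $6,797.35 + $1,873.90 + $351.90 = $9,023.15
Ending inventory: 20 @ $20.70 = $414.00
Check: goods available $9,437.15 = COGS $9,023.15 + ending $414.00

COGS = $9,023.15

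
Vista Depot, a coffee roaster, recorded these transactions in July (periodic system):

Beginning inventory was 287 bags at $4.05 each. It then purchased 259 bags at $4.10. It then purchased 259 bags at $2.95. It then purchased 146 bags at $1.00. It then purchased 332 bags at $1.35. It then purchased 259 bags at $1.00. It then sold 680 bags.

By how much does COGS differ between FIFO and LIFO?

$1,823.35

FIFO COGS: 287 @ $4.05 + 259 @ $4.10 + 134 @ $2.95 = $2,619.55
LIFO COGS: 259 @ $1.00 + 332 @ $1.35 + 89 @ $1.00 = $796.20
Difference = |$2,619.55 − $796.20| = $1,823.35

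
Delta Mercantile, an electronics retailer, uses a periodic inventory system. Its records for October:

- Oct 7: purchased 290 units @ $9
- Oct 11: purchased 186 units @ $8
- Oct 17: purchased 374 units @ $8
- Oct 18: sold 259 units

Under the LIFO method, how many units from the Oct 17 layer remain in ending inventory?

Oct 18, 259 sold [LIFO — newest first]: 259 @ $8 = $2,072
Ending inventory: 290 @ $9 + 186 @ $8 + 115 @ $8 = $5,018

115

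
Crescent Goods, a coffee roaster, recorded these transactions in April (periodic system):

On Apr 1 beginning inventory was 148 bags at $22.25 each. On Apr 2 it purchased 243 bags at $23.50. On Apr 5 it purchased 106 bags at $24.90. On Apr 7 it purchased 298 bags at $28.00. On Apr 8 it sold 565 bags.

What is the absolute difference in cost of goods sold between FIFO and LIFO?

$1,220.00

FIFO COGS: 148 @ $22.25 + 243 @ $23.50 + 106 @ $24.90 + 68 @ $28.00 = $13,546.90
LIFO COGS: 298 @ $28.00 + 106 @ $24.90 + 161 @ $23.50 = $14,766.90
Difference = |$13,546.90 − $14,766.90| = $1,220.00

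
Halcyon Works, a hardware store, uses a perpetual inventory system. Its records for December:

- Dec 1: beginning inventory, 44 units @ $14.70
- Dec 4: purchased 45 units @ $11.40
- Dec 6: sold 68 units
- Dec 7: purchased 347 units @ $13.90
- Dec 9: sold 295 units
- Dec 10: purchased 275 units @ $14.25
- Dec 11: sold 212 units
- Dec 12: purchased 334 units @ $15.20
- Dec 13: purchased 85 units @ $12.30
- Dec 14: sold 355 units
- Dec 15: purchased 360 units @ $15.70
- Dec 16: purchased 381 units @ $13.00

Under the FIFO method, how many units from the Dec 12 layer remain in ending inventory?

115

Dec 6, 68 sold [FIFO — oldest first]: 44 @ $14.70 + 24 @ $11.40 = $920.40
Dec 9, 295 sold [FIFO — oldest first]: 21 @ $11.40 + 274 @ $13.90 = $4,048.00
Dec 11, 212 sold [FIFO — oldest first]: 73 @ $13.90 + 139 @ $14.25 = $2,995.45
Dec 14, 355 sold [FIFO — oldest first]: 136 @ $14.25 + 219 @ $15.20 = $5,266.80
Total COGS = $920.40 + $4,048.00 + $2,995.45 + $5,266.80 = $13,230.65
Ending inventory: 115 @ $15.20 + 85 @ $12.30 + 360 @ $15.70 + 381 @ $13.00 = $13,398.50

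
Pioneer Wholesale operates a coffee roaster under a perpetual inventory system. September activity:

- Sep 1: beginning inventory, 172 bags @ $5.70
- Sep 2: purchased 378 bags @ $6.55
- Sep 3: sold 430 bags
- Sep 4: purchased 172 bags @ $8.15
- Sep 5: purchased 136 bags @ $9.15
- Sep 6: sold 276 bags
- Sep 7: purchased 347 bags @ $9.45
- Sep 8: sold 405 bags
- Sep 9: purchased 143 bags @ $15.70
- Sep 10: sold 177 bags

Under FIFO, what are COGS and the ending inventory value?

Sep 3, 430 sold [FIFO — oldest first]: 172 @ $5.70 + 258 @ $6.55 = $2,670.30
Sep 6, 276 sold [FIFO — oldest first]: 120 @ $6.55 + 156 @ $8.15 = $2,057.40
Sep 8, 405 sold [FIFO — oldest first]: 16 @ $8.15 + 136 @ $9.15 + 253 @ $9.45 = $3,765.65
Sep 10, 177 sold [FIFO — oldest first]: 94 @ $9.45 + 83 @ $15.70 = $2,191.40
Total COGS = $2,670.30 + $2,057.40 + $3,765.65 + $2,191.40 = $10,684.75
Ending inventory: 60 @ $15.70 = $942.00

COGS = $10,684.75; ending inventory = $942.00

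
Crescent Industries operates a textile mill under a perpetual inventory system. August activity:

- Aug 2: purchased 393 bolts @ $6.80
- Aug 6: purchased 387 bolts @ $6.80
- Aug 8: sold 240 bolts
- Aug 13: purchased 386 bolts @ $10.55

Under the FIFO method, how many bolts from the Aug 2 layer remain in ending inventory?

153

Aug 8, 240 sold [FIFO — oldest first]: 240 @ $6.80 = $1,632.00
Ending inventory: 153 @ $6.80 + 387 @ $6.80 + 386 @ $10.55 = $7,744.30
Check: goods available $9,376.30 = COGS $1,632.00 + ending $7,744.30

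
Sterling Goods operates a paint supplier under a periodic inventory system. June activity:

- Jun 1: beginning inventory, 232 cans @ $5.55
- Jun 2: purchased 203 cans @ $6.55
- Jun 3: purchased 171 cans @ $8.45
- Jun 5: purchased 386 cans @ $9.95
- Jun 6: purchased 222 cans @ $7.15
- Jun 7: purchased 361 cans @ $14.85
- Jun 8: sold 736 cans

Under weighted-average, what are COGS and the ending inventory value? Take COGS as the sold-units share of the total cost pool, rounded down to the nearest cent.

COGS = $6,939.91; ending inventory = $7,911.14

Jun 8, sell 736: 736/1575 × $14,851.05 → $6,939.91
Ending inventory (cost pool remaining) = $7,911.14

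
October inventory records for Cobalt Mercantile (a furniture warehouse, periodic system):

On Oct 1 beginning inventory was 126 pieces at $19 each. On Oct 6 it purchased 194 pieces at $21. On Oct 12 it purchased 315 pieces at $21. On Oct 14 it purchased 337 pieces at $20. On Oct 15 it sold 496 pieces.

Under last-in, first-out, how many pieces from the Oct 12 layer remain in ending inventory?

156

Oct 15, 496 sold [LIFO — newest first]: 337 @ $20 + 159 @ $21 = $10,079
Ending inventory: 126 @ $19 + 194 @ $21 + 156 @ $21 = $9,744
Check: goods available $19,823 = COGS $10,079 + ending $9,744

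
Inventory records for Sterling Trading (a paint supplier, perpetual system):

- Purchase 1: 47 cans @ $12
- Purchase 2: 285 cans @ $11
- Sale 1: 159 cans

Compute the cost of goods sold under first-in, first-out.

COGS = $1,796

Sale 1 (159) [FIFO — oldest first]: 47 @ $12 + 112 @ $11 = $1,796
Ending inventory: 173 @ $11 = $1,903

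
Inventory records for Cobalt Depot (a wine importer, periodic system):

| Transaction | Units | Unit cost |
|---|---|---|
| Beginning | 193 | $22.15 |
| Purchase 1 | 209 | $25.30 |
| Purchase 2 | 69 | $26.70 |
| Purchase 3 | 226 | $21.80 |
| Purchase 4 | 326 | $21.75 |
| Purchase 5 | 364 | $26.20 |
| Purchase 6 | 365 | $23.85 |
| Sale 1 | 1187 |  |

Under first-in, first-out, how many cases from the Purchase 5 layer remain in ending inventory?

200

Sale 1 (1187) [FIFO — oldest first]: 193 @ $22.15 + 209 @ $25.30 + 69 @ $26.70 + 226 @ $21.80 + 326 @ $21.75 + 164 @ $26.20 = $27,719.05
Ending inventory: 200 @ $26.20 + 365 @ $23.85 = $13,945.25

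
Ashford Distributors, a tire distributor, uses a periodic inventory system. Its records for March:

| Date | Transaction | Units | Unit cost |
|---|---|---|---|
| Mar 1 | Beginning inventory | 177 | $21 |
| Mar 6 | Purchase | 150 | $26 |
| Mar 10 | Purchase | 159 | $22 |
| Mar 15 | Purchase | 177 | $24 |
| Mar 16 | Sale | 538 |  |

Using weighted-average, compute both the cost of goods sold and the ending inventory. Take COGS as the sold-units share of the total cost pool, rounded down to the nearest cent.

COGS = $12,466.50; ending inventory = $2,896.50

Mar 16, sell 538: 538/663 × $15,363.00 → $12,466.50
Ending inventory (cost pool remaining) = $2,896.50
Check: goods available $15,363.00 = COGS $12,466.50 + ending $2,896.50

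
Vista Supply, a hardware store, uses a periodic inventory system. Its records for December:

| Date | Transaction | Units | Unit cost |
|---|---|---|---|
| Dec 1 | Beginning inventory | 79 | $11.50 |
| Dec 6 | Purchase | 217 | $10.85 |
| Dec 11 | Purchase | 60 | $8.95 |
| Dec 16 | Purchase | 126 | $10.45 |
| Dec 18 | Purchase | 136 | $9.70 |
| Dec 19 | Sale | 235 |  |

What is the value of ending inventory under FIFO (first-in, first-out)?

Dec 19, 235 sold [FIFO — oldest first]: 79 @ $11.50 + 156 @ $10.85 = $2,601.10
Ending inventory: 61 @ $10.85 + 60 @ $8.95 + 126 @ $10.45 + 136 @ $9.70 = $3,834.75
Check: goods available $6,435.85 = COGS $2,601.10 + ending $3,834.75

Ending inventory = $3,834.75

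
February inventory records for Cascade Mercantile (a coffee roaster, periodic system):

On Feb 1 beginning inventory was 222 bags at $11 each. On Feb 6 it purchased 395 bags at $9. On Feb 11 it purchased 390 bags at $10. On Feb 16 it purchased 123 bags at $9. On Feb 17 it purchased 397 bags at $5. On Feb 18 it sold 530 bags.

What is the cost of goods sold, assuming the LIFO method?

COGS = $3,192

Feb 18, 530 sold [LIFO — newest first]: 397 @ $5 + 123 @ $9 + 10 @ $10 = $3,192
Ending inventory: 222 @ $11 + 395 @ $9 + 380 @ $10 = $9,797
Check: goods available $12,989 = COGS $3,192 + ending $9,797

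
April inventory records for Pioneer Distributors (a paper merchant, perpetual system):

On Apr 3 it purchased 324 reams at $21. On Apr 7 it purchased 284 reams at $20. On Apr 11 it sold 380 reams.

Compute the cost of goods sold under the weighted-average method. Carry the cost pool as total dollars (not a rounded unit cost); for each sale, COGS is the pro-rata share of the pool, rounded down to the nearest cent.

After Apr 3: 324 on hand, pool $6,804.00 (≈ $21.0000 each)
After Apr 7: 608 on hand, pool $12,484.00 (≈ $20.5329 each)
Apr 11, sell 380: 380/608 × $12,484.00 → $7,802.50
Ending inventory (cost pool remaining) = $4,681.50
Check: goods available $12,484.00 = COGS $7,802.50 + ending $4,681.50

COGS = $7,802.50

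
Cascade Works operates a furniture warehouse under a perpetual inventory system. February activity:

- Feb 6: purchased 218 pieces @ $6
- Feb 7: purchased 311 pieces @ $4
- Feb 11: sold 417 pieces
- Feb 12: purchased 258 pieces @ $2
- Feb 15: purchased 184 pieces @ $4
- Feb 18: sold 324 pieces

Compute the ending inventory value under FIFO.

Ending inventory = $828

Feb 11, 417 sold [FIFO — oldest first]: 218 @ $6 + 199 @ $4 = $2,104
Feb 18, 324 sold [FIFO — oldest first]: 112 @ $4 + 212 @ $2 = $872
Total COGS = $2,104 + $872 = $2,976
Ending inventory: 46 @ $2 + 184 @ $4 = $828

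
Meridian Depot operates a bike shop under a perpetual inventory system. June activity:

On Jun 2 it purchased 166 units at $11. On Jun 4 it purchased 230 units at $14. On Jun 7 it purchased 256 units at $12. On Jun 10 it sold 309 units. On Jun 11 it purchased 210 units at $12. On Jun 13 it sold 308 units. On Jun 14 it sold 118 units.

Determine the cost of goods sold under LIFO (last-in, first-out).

COGS = $9,241

Jun 10, 309 sold [LIFO — newest first]: 256 @ $12 + 53 @ $14 = $3,814
Jun 13, 308 sold [LIFO — newest first]: 210 @ $12 + 98 @ $14 = $3,892
Jun 14, 118 sold [LIFO — newest first]: 79 @ $14 + 39 @ $11 = $1,535
Total COGS = $3,814 + $3,892 + $1,535 = $9,241
Ending inventory: 127 @ $11 = $1,397
Check: goods available $10,638 = COGS $9,241 + ending $1,397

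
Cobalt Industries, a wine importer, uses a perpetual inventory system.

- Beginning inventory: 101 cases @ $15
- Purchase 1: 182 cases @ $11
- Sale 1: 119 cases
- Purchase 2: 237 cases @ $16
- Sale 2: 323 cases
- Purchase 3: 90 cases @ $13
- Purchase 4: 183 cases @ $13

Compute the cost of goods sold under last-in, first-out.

Sale 1 (119) [LIFO — newest first]: 119 @ $11 = $1,309
Sale 2 (323) [LIFO — newest first]: 237 @ $16 + 63 @ $11 + 23 @ $15 = $4,830
Total COGS = $1,309 + $4,830 = $6,139
Ending inventory: 78 @ $15 + 90 @ $13 + 183 @ $13 = $4,719
Check: goods available $10,858 = COGS $6,139 + ending $4,719

COGS = $6,139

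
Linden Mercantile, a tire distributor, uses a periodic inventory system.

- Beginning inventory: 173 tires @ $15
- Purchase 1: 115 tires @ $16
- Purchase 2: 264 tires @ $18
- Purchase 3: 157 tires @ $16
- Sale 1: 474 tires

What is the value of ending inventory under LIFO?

Sale 1 (474) [LIFO — newest first]: 157 @ $16 + 264 @ $18 + 53 @ $16 = $8,112
Ending inventory: 173 @ $15 + 62 @ $16 = $3,587

Ending inventory = $3,587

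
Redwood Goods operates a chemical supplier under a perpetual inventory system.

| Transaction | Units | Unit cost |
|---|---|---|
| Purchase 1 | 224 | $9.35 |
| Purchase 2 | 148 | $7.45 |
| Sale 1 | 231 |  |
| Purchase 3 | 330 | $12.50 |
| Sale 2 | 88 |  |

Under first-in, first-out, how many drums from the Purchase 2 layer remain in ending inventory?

Sale 1 (231) [FIFO — oldest first]: 224 @ $9.35 + 7 @ $7.45 = $2,146.55
Sale 2 (88) [FIFO — oldest first]: 88 @ $7.45 = $655.60
Total COGS = $2,146.55 + $655.60 = $2,802.15
Ending inventory: 53 @ $7.45 + 330 @ $12.50 = $4,519.85

53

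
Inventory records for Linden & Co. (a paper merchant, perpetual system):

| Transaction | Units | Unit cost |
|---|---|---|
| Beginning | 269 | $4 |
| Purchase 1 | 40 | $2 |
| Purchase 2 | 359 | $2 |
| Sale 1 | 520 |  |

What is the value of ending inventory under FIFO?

Sale 1 (520) [FIFO — oldest first]: 269 @ $4 + 40 @ $2 + 211 @ $2 = $1,578
Ending inventory: 148 @ $2 = $296
Check: goods available $1,874 = COGS $1,578 + ending $296

Ending inventory = $296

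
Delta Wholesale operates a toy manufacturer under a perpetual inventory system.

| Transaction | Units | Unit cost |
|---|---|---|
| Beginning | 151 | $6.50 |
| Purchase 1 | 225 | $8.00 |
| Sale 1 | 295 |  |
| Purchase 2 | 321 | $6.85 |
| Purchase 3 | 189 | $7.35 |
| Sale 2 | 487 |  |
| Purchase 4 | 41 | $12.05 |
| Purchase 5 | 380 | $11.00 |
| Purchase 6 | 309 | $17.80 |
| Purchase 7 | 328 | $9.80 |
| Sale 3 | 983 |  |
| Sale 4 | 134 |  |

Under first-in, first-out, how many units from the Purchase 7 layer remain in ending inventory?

Sale 1 (295) [FIFO — oldest first]: 151 @ $6.50 + 144 @ $8.00 = $2,133.50
Sale 2 (487) [FIFO — oldest first]: 81 @ $8.00 + 321 @ $6.85 + 85 @ $7.35 = $3,471.60
Sale 3 (983) [FIFO — oldest first]: 104 @ $7.35 + 41 @ $12.05 + 380 @ $11.00 + 309 @ $17.80 + 149 @ $9.80 = $12,398.85
Sale 4 (134) [FIFO — oldest first]: 134 @ $9.80 = $1,313.20
Total COGS = $2,133.50 + $3,471.60 + $12,398.85 + $1,313.20 = $19,317.15
Ending inventory: 45 @ $9.80 = $441.00
Check: goods available $19,758.15 = COGS $19,317.15 + ending $441.00

45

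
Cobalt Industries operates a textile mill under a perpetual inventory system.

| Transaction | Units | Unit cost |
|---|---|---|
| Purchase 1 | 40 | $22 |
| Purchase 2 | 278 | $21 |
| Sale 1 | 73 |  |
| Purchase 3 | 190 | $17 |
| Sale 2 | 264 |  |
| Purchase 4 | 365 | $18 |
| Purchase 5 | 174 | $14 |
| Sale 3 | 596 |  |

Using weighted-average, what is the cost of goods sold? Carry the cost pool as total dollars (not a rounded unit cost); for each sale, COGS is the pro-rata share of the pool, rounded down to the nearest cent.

After Purchase 1: 40 on hand, pool $880.00 (≈ $22.0000 each)
After Purchase 2: 318 on hand, pool $6,718.00 (≈ $21.1258 each)
Sale 1, sell 73: 73/318 × $6,718.00 → $1,542.18
After Purchase 3: 435 on hand, pool $8,405.82 (≈ $19.3237 each)
Sale 2, sell 264: 264/435 × $8,405.82 → $5,101.46
After Purchase 4: 536 on hand, pool $9,874.36 (≈ $18.4223 each)
After Purchase 5: 710 on hand, pool $12,310.36 (≈ $17.3385 each)
Sale 3, sell 596: 596/710 × $12,310.36 → $10,333.76
Total COGS = $1,542.18 + $5,101.46 + $10,333.76 = $16,977.40
Ending inventory (cost pool remaining) = $1,976.60

COGS = $16,977.40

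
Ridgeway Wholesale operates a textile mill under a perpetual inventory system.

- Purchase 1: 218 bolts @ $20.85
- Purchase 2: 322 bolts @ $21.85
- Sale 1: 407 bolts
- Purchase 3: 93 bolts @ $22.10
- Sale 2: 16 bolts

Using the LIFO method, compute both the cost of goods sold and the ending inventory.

Sale 1 (407) [LIFO — newest first]: 322 @ $21.85 + 85 @ $20.85 = $8,807.95
Sale 2 (16) [LIFO — newest first]: 16 @ $22.10 = $353.60
Total COGS = $8,807.95 + $353.60 = $9,161.55
Ending inventory: 133 @ $20.85 + 77 @ $22.10 = $4,474.75
Check: goods available $13,636.30 = COGS $9,161.55 + ending $4,474.75

COGS = $9,161.55; ending inventory = $4,474.75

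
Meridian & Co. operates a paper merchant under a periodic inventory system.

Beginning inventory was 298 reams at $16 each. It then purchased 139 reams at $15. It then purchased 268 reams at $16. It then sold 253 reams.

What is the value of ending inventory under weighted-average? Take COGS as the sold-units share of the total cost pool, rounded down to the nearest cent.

Sale 1, sell 253: 253/705 × $11,141.00 → $3,998.11
Ending inventory (cost pool remaining) = $7,142.89

Ending inventory = $7,142.89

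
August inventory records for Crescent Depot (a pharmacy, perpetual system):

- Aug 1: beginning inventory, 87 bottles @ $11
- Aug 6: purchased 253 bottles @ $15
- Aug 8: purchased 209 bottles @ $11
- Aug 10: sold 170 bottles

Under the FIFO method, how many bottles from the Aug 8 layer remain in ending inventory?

209

Aug 10, 170 sold [FIFO — oldest first]: 87 @ $11 + 83 @ $15 = $2,202
Ending inventory: 170 @ $15 + 209 @ $11 = $4,849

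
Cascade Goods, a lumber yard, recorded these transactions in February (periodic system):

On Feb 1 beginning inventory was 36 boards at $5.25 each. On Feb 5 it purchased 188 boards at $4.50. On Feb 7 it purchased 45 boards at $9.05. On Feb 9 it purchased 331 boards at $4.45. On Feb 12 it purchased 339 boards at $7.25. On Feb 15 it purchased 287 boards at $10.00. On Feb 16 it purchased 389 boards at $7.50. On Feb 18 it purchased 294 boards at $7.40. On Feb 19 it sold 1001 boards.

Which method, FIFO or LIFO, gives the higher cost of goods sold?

LIFO

FIFO COGS: 36 @ $5.25 + 188 @ $4.50 + 45 @ $9.05 + 331 @ $4.45 + 339 @ $7.25 + 62 @ $10.00 = $5,992.95
LIFO COGS: 294 @ $7.40 + 389 @ $7.50 + 287 @ $10.00 + 31 @ $7.25 = $8,187.85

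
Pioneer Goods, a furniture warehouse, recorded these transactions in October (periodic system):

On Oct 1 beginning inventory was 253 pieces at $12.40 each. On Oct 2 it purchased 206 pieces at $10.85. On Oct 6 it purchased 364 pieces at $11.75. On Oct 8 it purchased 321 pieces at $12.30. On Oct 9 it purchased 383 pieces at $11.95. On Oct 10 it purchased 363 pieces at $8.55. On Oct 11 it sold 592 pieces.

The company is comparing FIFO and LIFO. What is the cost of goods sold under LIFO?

COGS = $5,840.20

FIFO COGS: 253 @ $12.40 + 206 @ $10.85 + 133 @ $11.75 = $6,935.05
LIFO COGS: 363 @ $8.55 + 229 @ $11.95 = $5,840.20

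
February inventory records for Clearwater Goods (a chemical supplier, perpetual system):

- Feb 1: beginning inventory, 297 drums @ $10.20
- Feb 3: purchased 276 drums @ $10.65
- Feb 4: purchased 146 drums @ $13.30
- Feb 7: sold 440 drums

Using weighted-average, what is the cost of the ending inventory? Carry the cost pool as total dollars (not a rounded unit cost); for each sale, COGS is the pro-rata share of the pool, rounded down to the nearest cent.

After Feb 1: 297 on hand, pool $3,029.40 (≈ $10.2000 each)
After Feb 3: 573 on hand, pool $5,968.80 (≈ $10.4168 each)
After Feb 4: 719 on hand, pool $7,910.60 (≈ $11.0022 each)
Feb 7, sell 440: 440/719 × $7,910.60 → $4,840.97
Ending inventory (cost pool remaining) = $3,069.63

Ending inventory = $3,069.63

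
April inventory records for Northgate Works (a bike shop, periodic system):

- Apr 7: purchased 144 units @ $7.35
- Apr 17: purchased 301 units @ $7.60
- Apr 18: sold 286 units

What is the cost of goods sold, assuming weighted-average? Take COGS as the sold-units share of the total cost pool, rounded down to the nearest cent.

Apr 18, sell 286: 286/445 × $3,346.00 → $2,150.46
Ending inventory (cost pool remaining) = $1,195.54

COGS = $2,150.46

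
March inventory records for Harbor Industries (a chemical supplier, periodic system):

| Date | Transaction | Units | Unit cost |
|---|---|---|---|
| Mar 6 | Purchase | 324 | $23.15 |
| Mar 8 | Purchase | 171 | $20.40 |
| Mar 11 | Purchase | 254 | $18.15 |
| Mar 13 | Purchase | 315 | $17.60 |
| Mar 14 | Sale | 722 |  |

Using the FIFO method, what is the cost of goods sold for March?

Mar 14, 722 sold [FIFO — oldest first]: 324 @ $23.15 + 171 @ $20.40 + 227 @ $18.15 = $15,109.05
Ending inventory: 27 @ $18.15 + 315 @ $17.60 = $6,034.05

COGS = $15,109.05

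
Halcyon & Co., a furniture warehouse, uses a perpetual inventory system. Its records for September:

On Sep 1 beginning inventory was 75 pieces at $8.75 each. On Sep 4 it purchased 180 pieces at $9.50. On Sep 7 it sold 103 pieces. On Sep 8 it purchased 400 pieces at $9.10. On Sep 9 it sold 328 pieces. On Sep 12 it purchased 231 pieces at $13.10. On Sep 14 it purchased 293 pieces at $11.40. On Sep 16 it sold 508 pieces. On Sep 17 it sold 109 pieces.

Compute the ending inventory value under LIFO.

Ending inventory = $1,188.25

Sep 7, 103 sold [LIFO — newest first]: 103 @ $9.50 = $978.50
Sep 9, 328 sold [LIFO — newest first]: 328 @ $9.10 = $2,984.80
Sep 16, 508 sold [LIFO — newest first]: 293 @ $11.40 + 215 @ $13.10 = $6,156.70
Sep 17, 109 sold [LIFO — newest first]: 16 @ $13.10 + 72 @ $9.10 + 21 @ $9.50 = $1,064.30
Total COGS = $978.50 + $2,984.80 + $6,156.70 + $1,064.30 = $11,184.30
Ending inventory: 75 @ $8.75 + 56 @ $9.50 = $1,188.25
Check: goods available $12,372.55 = COGS $11,184.30 + ending $1,188.25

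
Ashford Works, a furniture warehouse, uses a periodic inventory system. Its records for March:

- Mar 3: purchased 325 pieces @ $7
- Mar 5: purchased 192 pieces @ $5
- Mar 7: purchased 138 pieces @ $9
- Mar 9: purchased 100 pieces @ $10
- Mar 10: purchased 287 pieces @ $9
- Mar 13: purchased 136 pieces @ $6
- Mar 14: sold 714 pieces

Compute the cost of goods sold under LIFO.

Mar 14, 714 sold [LIFO — newest first]: 136 @ $6 + 287 @ $9 + 100 @ $10 + 138 @ $9 + 53 @ $5 = $5,906
Ending inventory: 325 @ $7 + 139 @ $5 = $2,970

COGS = $5,906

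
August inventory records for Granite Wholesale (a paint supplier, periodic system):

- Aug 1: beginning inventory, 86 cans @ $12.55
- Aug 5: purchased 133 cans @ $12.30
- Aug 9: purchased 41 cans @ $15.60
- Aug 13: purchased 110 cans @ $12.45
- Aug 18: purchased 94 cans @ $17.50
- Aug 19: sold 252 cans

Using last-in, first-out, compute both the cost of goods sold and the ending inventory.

COGS = $3,740.20; ending inventory = $2,629.10

Aug 19, 252 sold [LIFO — newest first]: 94 @ $17.50 + 110 @ $12.45 + 41 @ $15.60 + 7 @ $12.30 = $3,740.20
Ending inventory: 86 @ $12.55 + 126 @ $12.30 = $2,629.10
Check: goods available $6,369.30 = COGS $3,740.20 + ending $2,629.10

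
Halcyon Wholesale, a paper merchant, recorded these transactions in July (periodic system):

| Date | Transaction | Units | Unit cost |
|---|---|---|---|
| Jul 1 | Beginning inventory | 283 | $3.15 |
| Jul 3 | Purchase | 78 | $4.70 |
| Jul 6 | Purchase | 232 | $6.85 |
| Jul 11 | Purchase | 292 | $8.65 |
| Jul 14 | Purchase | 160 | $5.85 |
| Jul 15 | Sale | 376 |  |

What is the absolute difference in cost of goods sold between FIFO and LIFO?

FIFO COGS: 283 @ $3.15 + 78 @ $4.70 + 15 @ $6.85 = $1,360.80
LIFO COGS: 160 @ $5.85 + 216 @ $8.65 = $2,804.40
Difference = |$1,360.80 − $2,804.40| = $1,443.60

$1,443.60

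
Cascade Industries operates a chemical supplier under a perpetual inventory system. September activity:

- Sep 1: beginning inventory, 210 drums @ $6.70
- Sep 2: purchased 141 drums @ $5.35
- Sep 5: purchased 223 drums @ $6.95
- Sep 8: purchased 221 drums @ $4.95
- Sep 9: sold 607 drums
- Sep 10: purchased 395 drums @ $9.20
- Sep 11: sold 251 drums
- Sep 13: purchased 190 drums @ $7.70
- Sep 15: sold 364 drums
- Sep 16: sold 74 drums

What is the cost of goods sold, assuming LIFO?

COGS = $9,339.35

Sep 9, 607 sold [LIFO — newest first]: 221 @ $4.95 + 223 @ $6.95 + 141 @ $5.35 + 22 @ $6.70 = $3,545.55
Sep 11, 251 sold [LIFO — newest first]: 251 @ $9.20 = $2,309.20
Sep 15, 364 sold [LIFO — newest first]: 190 @ $7.70 + 144 @ $9.20 + 30 @ $6.70 = $2,988.80
Sep 16, 74 sold [LIFO — newest first]: 74 @ $6.70 = $495.80
Total COGS = $3,545.55 + $2,309.20 + $2,988.80 + $495.80 = $9,339.35
Ending inventory: 84 @ $6.70 = $562.80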